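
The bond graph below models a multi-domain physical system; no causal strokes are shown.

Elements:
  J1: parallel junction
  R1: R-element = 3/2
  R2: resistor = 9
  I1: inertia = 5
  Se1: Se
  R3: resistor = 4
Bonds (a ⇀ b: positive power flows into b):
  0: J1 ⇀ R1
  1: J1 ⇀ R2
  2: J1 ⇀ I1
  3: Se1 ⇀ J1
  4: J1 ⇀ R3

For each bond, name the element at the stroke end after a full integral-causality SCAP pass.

β0 →R1
β1 →R2
β2 →I1
β3 →J1
β4 →R3

#3 stroke at J1  (Se1 fixes effort; stroke away)
#0 stroke at R1  (common-e at J1 fixed by 3)
#1 stroke at R2  (J1: bond 3 brought effort, rest push out)
#2 stroke at I1  (J1 effort already set via bond 3)
#4 stroke at R3  (J1 effort already set via bond 3)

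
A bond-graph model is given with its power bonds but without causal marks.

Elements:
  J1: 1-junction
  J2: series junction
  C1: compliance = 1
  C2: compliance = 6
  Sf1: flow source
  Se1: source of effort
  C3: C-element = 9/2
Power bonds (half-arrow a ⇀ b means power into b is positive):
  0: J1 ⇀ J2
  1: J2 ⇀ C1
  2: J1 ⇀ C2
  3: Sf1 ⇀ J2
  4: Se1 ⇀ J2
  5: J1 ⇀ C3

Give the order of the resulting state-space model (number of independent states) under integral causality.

bond 3 |Sf1  (Sf1: flow source, stroke at near end)
bond 4 |J2  (Se1 fixes effort; stroke away)
bond 0 |J2  (J2 flow already set via bond 3)
bond 1 |J2  (common-f at J2 fixed by 3)
bond 2 |J1  (1-jn J1 has f-setter on 0)
bond 5 |J1  (common-f at J1 fixed by 0)

3  (C1, C2, C3 all integral)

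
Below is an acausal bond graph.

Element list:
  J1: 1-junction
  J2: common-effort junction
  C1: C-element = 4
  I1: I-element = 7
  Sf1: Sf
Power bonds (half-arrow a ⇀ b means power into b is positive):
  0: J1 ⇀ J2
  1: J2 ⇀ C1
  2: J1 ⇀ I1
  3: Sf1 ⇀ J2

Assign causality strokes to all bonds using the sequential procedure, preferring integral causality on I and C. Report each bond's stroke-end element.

β0 →J1
β1 →J2
β2 →I1
β3 →Sf1

β3 →Sf1  (Sf1 fixes flow; stroke at Sf1)
β1 →J2  (C1 integral (e out))
β0 →J1  (J2 effort already set via bond 1)
β2 →I1  (J1 needs exactly one f-in)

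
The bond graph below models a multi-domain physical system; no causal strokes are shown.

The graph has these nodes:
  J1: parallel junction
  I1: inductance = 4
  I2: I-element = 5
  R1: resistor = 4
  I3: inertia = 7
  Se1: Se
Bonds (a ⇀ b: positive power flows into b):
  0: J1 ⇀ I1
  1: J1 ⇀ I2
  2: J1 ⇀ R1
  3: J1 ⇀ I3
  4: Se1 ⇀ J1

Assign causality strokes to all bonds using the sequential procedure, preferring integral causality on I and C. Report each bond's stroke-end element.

β4 stroke at J1  (Se1: effort source, stroke at far end)
β0 stroke at I1  (0-jn J1 has e-setter on 4)
β1 stroke at I2  (J1: bond 4 brought effort, rest push out)
β2 stroke at R1  (common-e at J1 fixed by 4)
β3 stroke at I3  (J1: bond 4 brought effort, rest push out)

β0 |I1
β1 |I2
β2 |R1
β3 |I3
β4 |J1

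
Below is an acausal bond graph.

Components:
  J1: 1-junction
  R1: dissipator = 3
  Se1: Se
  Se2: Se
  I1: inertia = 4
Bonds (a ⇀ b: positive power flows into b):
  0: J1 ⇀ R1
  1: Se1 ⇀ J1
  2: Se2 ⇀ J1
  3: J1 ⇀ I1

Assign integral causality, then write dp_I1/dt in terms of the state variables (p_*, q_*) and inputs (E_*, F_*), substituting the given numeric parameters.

dp_I1/dt = E_Se1 + E_Se2 - 3*p_I1/4

β1 stroke at J1  (Se1: effort source, stroke at far end)
β2 stroke at J1  (Se2: effort source, stroke at far end)
β3 stroke at I1  (prefer integral on I1)
β0 stroke at J1  (common-f at J1 fixed by 3)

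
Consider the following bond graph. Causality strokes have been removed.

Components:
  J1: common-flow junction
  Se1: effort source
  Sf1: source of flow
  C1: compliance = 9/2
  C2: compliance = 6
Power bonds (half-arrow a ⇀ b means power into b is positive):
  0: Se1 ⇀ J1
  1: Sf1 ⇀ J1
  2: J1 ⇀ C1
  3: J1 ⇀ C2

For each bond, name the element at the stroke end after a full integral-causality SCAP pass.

#0 |J1
#1 |Sf1
#2 |J1
#3 |J1

b0 |J1  (Se1 (Se) sets effort on bond)
b1 |Sf1  (Sf1 fixes flow; stroke at Sf1)
b2 |J1  (J1: bond 1 brought flow, rest push out)
b3 |J1  (common-f at J1 fixed by 1)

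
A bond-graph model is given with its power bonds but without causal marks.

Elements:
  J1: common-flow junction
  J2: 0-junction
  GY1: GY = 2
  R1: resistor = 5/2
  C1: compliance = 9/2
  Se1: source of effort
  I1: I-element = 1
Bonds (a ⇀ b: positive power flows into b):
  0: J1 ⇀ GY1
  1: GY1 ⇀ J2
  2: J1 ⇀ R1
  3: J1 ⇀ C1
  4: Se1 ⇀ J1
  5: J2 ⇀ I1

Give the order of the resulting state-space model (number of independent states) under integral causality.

bond 4 |J1  (Se1 (Se) sets effort on bond)
bond 3 |J1  (C1: C, integral causality)
bond 5 |I1  (I1 integral (f out))
bond 1 |J2  (J2 needs exactly one e-in)
bond 0 |J1  (GY1: gyrator matches bond 1)
bond 2 |R1  (J1: last free bond brings flow in)

2  (C1, I1 all integral)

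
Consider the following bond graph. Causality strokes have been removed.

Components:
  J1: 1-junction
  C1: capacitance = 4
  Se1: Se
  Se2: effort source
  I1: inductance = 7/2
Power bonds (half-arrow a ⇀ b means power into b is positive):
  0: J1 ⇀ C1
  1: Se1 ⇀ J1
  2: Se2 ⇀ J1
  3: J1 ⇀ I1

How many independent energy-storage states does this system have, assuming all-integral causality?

2  (C1, I1 all integral)

bond 1 stroke at J1  (source Se1 imposes e)
bond 2 stroke at J1  (Se2 (Se) sets effort on bond)
bond 0 stroke at J1  (prefer integral on C1)
bond 3 stroke at I1  (J1: last free bond brings flow in)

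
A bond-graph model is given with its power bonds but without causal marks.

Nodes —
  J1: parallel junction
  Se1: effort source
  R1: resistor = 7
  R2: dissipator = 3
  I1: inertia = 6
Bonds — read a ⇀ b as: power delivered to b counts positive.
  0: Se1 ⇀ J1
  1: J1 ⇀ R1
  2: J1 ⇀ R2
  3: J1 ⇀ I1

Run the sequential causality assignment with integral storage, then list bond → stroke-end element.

β0 stroke→J1  (source Se1 imposes e)
β1 stroke→R1  (0-jn J1 has e-setter on 0)
β2 stroke→R2  (J1 effort already set via bond 0)
β3 stroke→I1  (common-e at J1 fixed by 0)

β0 stroke at J1
β1 stroke at R1
β2 stroke at R2
β3 stroke at I1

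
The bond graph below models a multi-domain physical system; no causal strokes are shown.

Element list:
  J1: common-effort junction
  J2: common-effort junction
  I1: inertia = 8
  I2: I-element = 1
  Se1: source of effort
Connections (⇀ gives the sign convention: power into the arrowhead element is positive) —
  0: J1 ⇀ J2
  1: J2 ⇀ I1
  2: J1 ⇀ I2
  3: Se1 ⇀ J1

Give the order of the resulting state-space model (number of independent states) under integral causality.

β3 stroke→J1  (Se1 fixes effort; stroke away)
β0 stroke→J2  (0-jn J1 has e-setter on 3)
β2 stroke→I2  (0-jn J1 has e-setter on 3)
β1 stroke→I1  (0-jn J2 has e-setter on 0)

2  (I1, I2 all integral)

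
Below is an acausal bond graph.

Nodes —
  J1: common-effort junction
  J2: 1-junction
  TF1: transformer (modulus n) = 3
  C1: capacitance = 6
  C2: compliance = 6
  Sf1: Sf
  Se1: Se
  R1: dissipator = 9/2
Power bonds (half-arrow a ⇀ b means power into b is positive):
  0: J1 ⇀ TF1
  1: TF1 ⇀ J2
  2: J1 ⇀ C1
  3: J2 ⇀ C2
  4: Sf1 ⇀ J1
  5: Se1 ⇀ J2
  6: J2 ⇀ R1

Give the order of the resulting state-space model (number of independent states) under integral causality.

2  (C1, C2 all integral)

β4 stroke→Sf1  (Sf1 (Sf) sets flow on bond)
β5 stroke→J2  (Se1 fixes effort; stroke away)
β2 stroke→J1  (C1 integral (e out))
β0 stroke→TF1  (J1: bond 2 brought effort, rest push out)
β1 stroke→J2  (TF1 one-in-one-out from 0)
β3 stroke→J2  (C2: C, integral causality)
β6 stroke→R1  (only one flow-in slot at J2)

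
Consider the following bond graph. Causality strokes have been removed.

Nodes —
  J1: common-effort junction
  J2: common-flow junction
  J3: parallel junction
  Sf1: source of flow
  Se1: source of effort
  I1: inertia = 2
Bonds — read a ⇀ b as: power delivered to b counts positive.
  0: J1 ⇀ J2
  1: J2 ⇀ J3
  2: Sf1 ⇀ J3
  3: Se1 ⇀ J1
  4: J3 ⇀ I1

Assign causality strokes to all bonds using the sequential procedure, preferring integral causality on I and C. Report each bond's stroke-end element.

bond 0 stroke→J2
bond 1 stroke→J3
bond 2 stroke→Sf1
bond 3 stroke→J1
bond 4 stroke→I1

bond 2 stroke at Sf1  (Sf1 fixes flow; stroke at Sf1)
bond 3 stroke at J1  (Se1: effort source, stroke at far end)
bond 0 stroke at J2  (J1 effort already set via bond 3)
bond 1 stroke at J3  (J2: last free bond brings flow in)
bond 4 stroke at I1  (J3: bond 1 brought effort, rest push out)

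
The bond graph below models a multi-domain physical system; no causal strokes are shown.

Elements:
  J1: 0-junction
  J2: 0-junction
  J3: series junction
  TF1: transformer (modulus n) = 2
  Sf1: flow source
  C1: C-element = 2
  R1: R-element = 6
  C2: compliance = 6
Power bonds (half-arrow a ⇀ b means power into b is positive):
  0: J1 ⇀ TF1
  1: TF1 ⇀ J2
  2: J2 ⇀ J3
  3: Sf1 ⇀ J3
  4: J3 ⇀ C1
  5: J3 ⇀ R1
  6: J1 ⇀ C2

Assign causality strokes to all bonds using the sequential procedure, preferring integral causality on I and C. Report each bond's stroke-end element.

#3 →Sf1  (Sf1 fixes flow; stroke at Sf1)
#2 →J3  (J3: bond 3 brought flow, rest push out)
#4 →J3  (J3: bond 3 brought flow, rest push out)
#5 →J3  (1-jn J3 has f-setter on 3)
#1 →J2  (J2: last free bond brings effort in)
#0 →TF1  (TF1 one-in-one-out from 1)
#6 →J1  (J1 needs exactly one e-in)

#0 stroke→TF1
#1 stroke→J2
#2 stroke→J3
#3 stroke→Sf1
#4 stroke→J3
#5 stroke→J3
#6 stroke→J1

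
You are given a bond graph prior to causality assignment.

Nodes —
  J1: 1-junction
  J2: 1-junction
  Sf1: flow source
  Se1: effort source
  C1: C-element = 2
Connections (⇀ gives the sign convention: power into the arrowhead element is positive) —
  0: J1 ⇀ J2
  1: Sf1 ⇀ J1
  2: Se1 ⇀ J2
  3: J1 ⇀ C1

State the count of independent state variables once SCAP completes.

#1 stroke→Sf1  (Sf1: flow source, stroke at near end)
#2 stroke→J2  (Se1 (Se) sets effort on bond)
#0 stroke→J1  (J1 flow already set via bond 1)
#3 stroke→J1  (J1 flow already set via bond 1)

1  (C1 all integral)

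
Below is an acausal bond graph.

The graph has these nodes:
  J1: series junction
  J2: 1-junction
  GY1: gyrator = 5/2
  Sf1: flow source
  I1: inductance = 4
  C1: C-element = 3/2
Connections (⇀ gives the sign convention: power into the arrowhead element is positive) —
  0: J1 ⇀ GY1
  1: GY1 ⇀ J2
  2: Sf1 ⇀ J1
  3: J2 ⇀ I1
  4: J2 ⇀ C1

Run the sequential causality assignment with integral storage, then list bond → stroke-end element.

β2 |Sf1  (source Sf1 imposes f)
β0 |J1  (J1 flow already set via bond 2)
β1 |J2  (GY GY1: same side as bond 0)
β3 |I1  (prefer integral on I1)
β4 |J2  (J2 flow already set via bond 3)

b0 stroke→J1
b1 stroke→J2
b2 stroke→Sf1
b3 stroke→I1
b4 stroke→J2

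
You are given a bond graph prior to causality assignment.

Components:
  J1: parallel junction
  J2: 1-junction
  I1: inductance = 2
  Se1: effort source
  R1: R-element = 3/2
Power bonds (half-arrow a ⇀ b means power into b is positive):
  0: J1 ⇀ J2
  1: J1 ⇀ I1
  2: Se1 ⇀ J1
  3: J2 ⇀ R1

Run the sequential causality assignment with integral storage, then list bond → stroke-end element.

bond 0 stroke at J2
bond 1 stroke at I1
bond 2 stroke at J1
bond 3 stroke at R1

b2 stroke→J1  (source Se1 imposes e)
b0 stroke→J2  (J1 effort already set via bond 2)
b1 stroke→I1  (J1: bond 2 brought effort, rest push out)
b3 stroke→R1  (J2: last free bond brings flow in)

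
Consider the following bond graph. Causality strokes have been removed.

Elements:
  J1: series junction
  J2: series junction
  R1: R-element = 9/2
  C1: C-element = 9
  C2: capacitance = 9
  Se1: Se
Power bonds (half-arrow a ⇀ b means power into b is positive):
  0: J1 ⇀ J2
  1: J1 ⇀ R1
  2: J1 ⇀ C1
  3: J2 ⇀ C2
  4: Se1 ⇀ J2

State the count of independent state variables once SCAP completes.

#4 |J2  (Se1: effort source, stroke at far end)
#2 |J1  (C1 outputs effort q/C1)
#3 |J2  (C2: C, integral causality)
#0 |J1  (only one flow-in slot at J2)
#1 |R1  (J1 needs exactly one f-in)

2  (C1, C2 all integral)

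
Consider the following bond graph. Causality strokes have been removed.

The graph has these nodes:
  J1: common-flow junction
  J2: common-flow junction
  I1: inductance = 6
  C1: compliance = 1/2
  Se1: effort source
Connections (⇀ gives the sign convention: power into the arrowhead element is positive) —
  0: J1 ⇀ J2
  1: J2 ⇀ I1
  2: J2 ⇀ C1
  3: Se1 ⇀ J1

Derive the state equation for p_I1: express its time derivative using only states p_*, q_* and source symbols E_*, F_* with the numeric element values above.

#3 stroke→J1  (Se1 (Se) sets effort on bond)
#0 stroke→J2  (closing 1-jn rule on J1)
#1 stroke→I1  (prefer integral on I1)
#2 stroke→J2  (J2 flow already set via bond 1)

dp_I1/dt = E_Se1 - 2*q_C1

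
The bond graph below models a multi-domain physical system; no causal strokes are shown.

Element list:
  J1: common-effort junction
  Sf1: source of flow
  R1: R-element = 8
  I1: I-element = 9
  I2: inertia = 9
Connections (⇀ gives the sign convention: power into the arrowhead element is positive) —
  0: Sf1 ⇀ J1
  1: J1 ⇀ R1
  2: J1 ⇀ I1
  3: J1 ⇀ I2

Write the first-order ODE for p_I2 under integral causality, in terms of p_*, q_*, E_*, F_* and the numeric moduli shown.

β0 |Sf1  (Sf1 fixes flow; stroke at Sf1)
β2 |I1  (I1: I, integral causality)
β3 |I2  (I2 outputs flow p/I2)
β1 |J1  (J1 needs exactly one e-in)

dp_I2/dt = 8*F_Sf1 - 8*p_I1/9 - 8*p_I2/9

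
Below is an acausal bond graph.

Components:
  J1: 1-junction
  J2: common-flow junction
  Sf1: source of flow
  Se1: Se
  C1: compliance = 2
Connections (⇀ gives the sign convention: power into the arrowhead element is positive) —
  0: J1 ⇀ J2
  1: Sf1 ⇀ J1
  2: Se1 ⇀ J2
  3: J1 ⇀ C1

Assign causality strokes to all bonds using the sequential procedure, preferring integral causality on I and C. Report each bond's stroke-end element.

bond 1 →Sf1  (source Sf1 imposes f)
bond 2 →J2  (source Se1 imposes e)
bond 0 →J1  (1-jn J1 has f-setter on 1)
bond 3 →J1  (J1 flow already set via bond 1)

b0 |J1
b1 |Sf1
b2 |J2
b3 |J1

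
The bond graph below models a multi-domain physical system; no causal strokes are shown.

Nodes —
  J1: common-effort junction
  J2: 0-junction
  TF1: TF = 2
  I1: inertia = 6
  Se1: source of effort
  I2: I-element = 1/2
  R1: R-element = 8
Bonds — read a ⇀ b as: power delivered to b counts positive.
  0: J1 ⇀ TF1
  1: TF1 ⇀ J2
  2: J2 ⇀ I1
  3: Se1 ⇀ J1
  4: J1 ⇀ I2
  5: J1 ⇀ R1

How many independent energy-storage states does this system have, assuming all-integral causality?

β3 stroke→J1  (Se1 (Se) sets effort on bond)
β0 stroke→TF1  (J1 effort already set via bond 3)
β4 stroke→I2  (J1: bond 3 brought effort, rest push out)
β5 stroke→R1  (0-jn J1 has e-setter on 3)
β1 stroke→J2  (TF1 one-in-one-out from 0)
β2 stroke→I1  (J2: bond 1 brought effort, rest push out)

2  (I1, I2 all integral)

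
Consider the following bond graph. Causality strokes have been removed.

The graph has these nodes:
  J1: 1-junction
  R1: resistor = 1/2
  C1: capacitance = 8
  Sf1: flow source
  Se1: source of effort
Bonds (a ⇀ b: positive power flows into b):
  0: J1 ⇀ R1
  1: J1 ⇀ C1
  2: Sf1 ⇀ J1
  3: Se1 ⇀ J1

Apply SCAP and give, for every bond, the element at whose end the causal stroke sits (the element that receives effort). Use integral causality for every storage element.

β2 →Sf1  (Sf1: flow source, stroke at near end)
β3 →J1  (Se1 fixes effort; stroke away)
β0 →J1  (J1: bond 2 brought flow, rest push out)
β1 →J1  (J1: bond 2 brought flow, rest push out)

#0 stroke at J1
#1 stroke at J1
#2 stroke at Sf1
#3 stroke at J1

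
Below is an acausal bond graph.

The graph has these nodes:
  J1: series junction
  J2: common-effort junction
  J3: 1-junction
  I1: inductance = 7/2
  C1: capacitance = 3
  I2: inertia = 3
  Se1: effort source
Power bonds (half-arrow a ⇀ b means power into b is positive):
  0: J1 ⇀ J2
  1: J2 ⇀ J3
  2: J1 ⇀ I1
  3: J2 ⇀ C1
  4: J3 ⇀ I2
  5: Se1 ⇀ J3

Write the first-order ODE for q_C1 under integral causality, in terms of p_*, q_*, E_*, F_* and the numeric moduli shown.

#5 →J3  (Se1: effort source, stroke at far end)
#2 →I1  (I1 integral (f out))
#0 →J1  (1-jn J1 has f-setter on 2)
#3 →J2  (C1: C, integral causality)
#1 →J3  (J2: bond 3 brought effort, rest push out)
#4 →I2  (closing 1-jn rule on J3)

dq_C1/dt = 2*p_I1/7 - p_I2/3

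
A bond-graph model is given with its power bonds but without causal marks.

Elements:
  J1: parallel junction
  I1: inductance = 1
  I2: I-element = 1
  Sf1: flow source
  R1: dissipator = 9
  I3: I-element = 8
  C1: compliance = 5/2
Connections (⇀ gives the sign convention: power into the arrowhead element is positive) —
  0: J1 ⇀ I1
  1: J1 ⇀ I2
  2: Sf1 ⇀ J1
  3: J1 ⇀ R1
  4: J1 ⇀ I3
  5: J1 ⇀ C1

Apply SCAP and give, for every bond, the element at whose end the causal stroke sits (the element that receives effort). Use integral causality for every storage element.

β2 |Sf1  (Sf1: flow source, stroke at near end)
β0 |I1  (I1 outputs flow p/I1)
β1 |I2  (prefer integral on I2)
β4 |I3  (I3: I, integral causality)
β5 |J1  (C1 integral (e out))
β3 |R1  (J1: bond 5 brought effort, rest push out)

#0 stroke→I1
#1 stroke→I2
#2 stroke→Sf1
#3 stroke→R1
#4 stroke→I3
#5 stroke→J1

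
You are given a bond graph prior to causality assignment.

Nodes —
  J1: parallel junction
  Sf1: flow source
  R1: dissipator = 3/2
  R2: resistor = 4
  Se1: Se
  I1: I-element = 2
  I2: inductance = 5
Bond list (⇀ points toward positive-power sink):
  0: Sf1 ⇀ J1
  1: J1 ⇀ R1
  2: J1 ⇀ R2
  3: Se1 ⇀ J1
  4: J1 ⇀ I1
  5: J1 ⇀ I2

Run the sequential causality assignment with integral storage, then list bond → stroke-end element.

#0 |Sf1
#1 |R1
#2 |R2
#3 |J1
#4 |I1
#5 |I2

β0 |Sf1  (Sf1 (Sf) sets flow on bond)
β3 |J1  (Se1: effort source, stroke at far end)
β1 |R1  (common-e at J1 fixed by 3)
β2 |R2  (common-e at J1 fixed by 3)
β4 |I1  (0-jn J1 has e-setter on 3)
β5 |I2  (common-e at J1 fixed by 3)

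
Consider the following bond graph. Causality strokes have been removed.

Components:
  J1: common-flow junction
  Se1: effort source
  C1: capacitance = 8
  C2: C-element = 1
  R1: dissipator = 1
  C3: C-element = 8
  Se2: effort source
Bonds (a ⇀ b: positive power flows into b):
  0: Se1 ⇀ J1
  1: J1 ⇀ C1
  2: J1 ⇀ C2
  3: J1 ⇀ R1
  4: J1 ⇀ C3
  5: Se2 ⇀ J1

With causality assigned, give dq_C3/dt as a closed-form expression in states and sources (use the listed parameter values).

dq_C3/dt = E_Se1 + E_Se2 - q_C1/8 - q_C2 - q_C3/8

bond 0 stroke at J1  (Se1: effort source, stroke at far end)
bond 5 stroke at J1  (source Se2 imposes e)
bond 1 stroke at J1  (C1 integral (e out))
bond 2 stroke at J1  (C2 integral (e out))
bond 4 stroke at J1  (C3 integral (e out))
bond 3 stroke at R1  (J1 needs exactly one f-in)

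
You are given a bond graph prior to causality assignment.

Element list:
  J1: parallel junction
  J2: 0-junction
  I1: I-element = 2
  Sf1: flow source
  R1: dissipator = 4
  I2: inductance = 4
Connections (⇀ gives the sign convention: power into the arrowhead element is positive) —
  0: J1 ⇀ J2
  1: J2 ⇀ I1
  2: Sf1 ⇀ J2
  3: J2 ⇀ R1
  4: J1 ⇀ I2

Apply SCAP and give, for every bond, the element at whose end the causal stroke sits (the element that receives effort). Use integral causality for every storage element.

#0 →J1
#1 →I1
#2 →Sf1
#3 →J2
#4 →I2

#2 stroke→Sf1  (Sf1: flow source, stroke at near end)
#1 stroke→I1  (prefer integral on I1)
#4 stroke→I2  (I2 integral (f out))
#0 stroke→J1  (J1: last free bond brings effort in)
#3 stroke→J2  (only one effort-in slot at J2)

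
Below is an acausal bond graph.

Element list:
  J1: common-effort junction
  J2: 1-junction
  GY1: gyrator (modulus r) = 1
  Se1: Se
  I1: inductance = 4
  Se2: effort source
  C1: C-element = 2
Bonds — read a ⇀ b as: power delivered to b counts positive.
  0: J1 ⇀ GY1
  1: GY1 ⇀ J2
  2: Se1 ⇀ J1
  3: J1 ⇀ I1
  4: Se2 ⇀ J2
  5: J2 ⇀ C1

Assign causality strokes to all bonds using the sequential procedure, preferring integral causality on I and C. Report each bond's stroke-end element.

b0 →GY1
b1 →GY1
b2 →J1
b3 →I1
b4 →J2
b5 →J2

bond 2 stroke→J1  (Se1: effort source, stroke at far end)
bond 4 stroke→J2  (Se2 fixes effort; stroke away)
bond 0 stroke→GY1  (J1 effort already set via bond 2)
bond 3 stroke→I1  (J1: bond 2 brought effort, rest push out)
bond 1 stroke→GY1  (GY1 both-in/both-out from 0)
bond 5 stroke→J2  (J2: bond 1 brought flow, rest push out)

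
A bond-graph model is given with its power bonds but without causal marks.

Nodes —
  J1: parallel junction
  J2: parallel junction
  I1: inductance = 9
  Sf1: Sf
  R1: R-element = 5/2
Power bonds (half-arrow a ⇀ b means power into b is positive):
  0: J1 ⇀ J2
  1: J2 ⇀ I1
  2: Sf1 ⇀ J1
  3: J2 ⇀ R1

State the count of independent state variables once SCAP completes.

1  (I1 all integral)

#2 |Sf1  (source Sf1 imposes f)
#0 |J1  (J1: last free bond brings effort in)
#1 |I1  (prefer integral on I1)
#3 |J2  (J2: last free bond brings effort in)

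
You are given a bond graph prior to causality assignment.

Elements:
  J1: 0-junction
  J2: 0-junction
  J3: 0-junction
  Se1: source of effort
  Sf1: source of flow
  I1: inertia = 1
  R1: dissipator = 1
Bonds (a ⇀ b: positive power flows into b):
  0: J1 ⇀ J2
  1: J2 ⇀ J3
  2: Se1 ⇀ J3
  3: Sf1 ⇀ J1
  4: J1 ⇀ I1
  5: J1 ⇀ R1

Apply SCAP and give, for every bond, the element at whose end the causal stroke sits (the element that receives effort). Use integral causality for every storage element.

bond 0 stroke→J1
bond 1 stroke→J2
bond 2 stroke→J3
bond 3 stroke→Sf1
bond 4 stroke→I1
bond 5 stroke→R1

bond 2 stroke→J3  (Se1: effort source, stroke at far end)
bond 3 stroke→Sf1  (source Sf1 imposes f)
bond 1 stroke→J2  (0-jn J3 has e-setter on 2)
bond 0 stroke→J1  (0-jn J2 has e-setter on 1)
bond 4 stroke→I1  (0-jn J1 has e-setter on 0)
bond 5 stroke→R1  (common-e at J1 fixed by 0)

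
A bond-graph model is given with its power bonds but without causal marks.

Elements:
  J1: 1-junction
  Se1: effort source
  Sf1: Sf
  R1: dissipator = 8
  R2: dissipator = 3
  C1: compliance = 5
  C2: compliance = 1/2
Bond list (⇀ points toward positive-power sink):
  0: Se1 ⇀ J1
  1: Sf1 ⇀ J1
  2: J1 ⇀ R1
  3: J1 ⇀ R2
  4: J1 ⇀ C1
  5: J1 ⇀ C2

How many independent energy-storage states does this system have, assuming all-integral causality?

#0 stroke at J1  (source Se1 imposes e)
#1 stroke at Sf1  (source Sf1 imposes f)
#2 stroke at J1  (J1: bond 1 brought flow, rest push out)
#3 stroke at J1  (common-f at J1 fixed by 1)
#4 stroke at J1  (J1: bond 1 brought flow, rest push out)
#5 stroke at J1  (common-f at J1 fixed by 1)

2  (C1, C2 all integral)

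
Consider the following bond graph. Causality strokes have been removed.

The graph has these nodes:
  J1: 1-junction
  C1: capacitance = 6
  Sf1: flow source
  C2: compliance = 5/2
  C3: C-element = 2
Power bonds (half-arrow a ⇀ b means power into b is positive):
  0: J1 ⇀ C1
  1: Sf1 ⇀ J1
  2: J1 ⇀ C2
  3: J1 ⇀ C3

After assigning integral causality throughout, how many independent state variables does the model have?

b1 |Sf1  (Sf1 (Sf) sets flow on bond)
b0 |J1  (1-jn J1 has f-setter on 1)
b2 |J1  (J1 flow already set via bond 1)
b3 |J1  (J1 flow already set via bond 1)

3  (C1, C2, C3 all integral)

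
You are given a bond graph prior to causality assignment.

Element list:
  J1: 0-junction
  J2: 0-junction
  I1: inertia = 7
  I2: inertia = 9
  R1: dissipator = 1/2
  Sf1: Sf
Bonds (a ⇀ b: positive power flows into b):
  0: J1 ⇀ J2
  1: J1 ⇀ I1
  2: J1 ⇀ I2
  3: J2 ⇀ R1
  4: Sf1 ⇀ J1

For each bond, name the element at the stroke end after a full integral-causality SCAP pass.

β0 →J1
β1 →I1
β2 →I2
β3 →J2
β4 →Sf1

#4 stroke→Sf1  (Sf1 (Sf) sets flow on bond)
#1 stroke→I1  (I1 integral (f out))
#2 stroke→I2  (prefer integral on I2)
#0 stroke→J1  (J1: last free bond brings effort in)
#3 stroke→J2  (J2: last free bond brings effort in)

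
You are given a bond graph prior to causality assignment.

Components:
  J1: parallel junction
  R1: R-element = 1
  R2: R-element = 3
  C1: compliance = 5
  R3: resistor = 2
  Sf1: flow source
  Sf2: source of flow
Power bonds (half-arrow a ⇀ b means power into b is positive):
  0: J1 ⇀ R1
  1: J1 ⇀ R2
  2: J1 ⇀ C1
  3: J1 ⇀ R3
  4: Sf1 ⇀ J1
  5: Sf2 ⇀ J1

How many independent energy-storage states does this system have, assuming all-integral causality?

1  (C1 all integral)

b4 stroke at Sf1  (Sf1: flow source, stroke at near end)
b5 stroke at Sf2  (Sf2 (Sf) sets flow on bond)
b2 stroke at J1  (C1: C, integral causality)
b0 stroke at R1  (J1: bond 2 brought effort, rest push out)
b1 stroke at R2  (0-jn J1 has e-setter on 2)
b3 stroke at R3  (common-e at J1 fixed by 2)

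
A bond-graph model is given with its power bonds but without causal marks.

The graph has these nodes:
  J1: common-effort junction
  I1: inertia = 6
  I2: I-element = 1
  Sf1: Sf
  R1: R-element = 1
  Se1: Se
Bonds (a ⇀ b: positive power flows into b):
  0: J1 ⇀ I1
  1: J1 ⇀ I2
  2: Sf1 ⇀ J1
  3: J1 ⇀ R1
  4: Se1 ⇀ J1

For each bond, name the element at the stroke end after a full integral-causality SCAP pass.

#0 |I1
#1 |I2
#2 |Sf1
#3 |R1
#4 |J1

bond 2 stroke→Sf1  (source Sf1 imposes f)
bond 4 stroke→J1  (Se1 fixes effort; stroke away)
bond 0 stroke→I1  (common-e at J1 fixed by 4)
bond 1 stroke→I2  (J1 effort already set via bond 4)
bond 3 stroke→R1  (common-e at J1 fixed by 4)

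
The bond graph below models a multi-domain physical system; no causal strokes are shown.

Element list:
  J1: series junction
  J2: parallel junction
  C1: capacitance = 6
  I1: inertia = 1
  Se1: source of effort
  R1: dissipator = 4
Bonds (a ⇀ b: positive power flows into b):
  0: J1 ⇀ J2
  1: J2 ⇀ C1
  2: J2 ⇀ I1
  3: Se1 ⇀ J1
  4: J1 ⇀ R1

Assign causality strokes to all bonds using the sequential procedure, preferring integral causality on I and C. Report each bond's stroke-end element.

#0 →J1
#1 →J2
#2 →I1
#3 →J1
#4 →R1

bond 3 →J1  (Se1 fixes effort; stroke away)
bond 1 →J2  (C1: C, integral causality)
bond 0 →J1  (J2 effort already set via bond 1)
bond 2 →I1  (J2 effort already set via bond 1)
bond 4 →R1  (J1: last free bond brings flow in)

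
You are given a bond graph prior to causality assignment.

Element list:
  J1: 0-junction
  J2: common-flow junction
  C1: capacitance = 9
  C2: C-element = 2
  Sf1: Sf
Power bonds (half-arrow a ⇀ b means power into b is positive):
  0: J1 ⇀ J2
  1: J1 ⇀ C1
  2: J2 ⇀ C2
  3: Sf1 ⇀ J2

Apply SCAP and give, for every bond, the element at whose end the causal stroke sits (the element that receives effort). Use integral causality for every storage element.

#0 →J2
#1 →J1
#2 →J2
#3 →Sf1

b3 stroke at Sf1  (source Sf1 imposes f)
b0 stroke at J2  (common-f at J2 fixed by 3)
b2 stroke at J2  (common-f at J2 fixed by 3)
b1 stroke at J1  (J1: last free bond brings effort in)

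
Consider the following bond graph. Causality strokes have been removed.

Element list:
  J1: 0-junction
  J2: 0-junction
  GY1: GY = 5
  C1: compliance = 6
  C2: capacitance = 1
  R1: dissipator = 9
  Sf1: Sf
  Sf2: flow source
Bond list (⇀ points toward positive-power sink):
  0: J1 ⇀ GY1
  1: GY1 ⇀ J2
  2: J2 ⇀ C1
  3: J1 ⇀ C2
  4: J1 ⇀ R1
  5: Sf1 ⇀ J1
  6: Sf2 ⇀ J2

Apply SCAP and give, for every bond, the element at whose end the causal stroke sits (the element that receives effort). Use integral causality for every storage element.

β0 |GY1
β1 |GY1
β2 |J2
β3 |J1
β4 |R1
β5 |Sf1
β6 |Sf2

bond 5 →Sf1  (Sf1 (Sf) sets flow on bond)
bond 6 →Sf2  (source Sf2 imposes f)
bond 2 →J2  (C1 outputs effort q/C1)
bond 1 →GY1  (0-jn J2 has e-setter on 2)
bond 0 →GY1  (GY1 both-in/both-out from 1)
bond 3 →J1  (prefer integral on C2)
bond 4 →R1  (common-e at J1 fixed by 3)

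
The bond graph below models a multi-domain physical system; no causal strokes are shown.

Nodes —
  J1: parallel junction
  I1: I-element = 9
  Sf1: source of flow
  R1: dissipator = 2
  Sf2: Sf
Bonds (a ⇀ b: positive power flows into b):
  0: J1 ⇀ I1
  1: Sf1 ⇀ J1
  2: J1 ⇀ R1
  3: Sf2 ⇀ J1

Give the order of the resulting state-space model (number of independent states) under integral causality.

1  (I1 all integral)

#1 →Sf1  (source Sf1 imposes f)
#3 →Sf2  (Sf2: flow source, stroke at near end)
#0 →I1  (I1: I, integral causality)
#2 →J1  (J1 needs exactly one e-in)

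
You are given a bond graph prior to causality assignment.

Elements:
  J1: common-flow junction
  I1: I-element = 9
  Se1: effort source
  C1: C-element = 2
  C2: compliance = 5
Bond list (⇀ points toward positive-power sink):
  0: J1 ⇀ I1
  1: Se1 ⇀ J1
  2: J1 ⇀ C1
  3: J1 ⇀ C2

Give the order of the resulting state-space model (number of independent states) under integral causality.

β1 →J1  (Se1 fixes effort; stroke away)
β0 →I1  (prefer integral on I1)
β2 →J1  (J1 flow already set via bond 0)
β3 →J1  (J1: bond 0 brought flow, rest push out)

3  (C1, C2, I1 all integral)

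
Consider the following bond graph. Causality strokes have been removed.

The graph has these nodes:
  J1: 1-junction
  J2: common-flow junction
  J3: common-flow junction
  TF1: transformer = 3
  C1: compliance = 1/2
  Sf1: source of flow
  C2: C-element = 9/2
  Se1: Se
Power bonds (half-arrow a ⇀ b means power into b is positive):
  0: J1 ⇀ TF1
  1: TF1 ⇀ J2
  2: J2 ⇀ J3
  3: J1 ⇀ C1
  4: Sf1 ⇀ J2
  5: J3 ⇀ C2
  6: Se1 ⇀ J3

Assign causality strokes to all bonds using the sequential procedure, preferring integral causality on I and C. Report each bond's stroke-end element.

b0 →TF1
b1 →J2
b2 →J2
b3 →J1
b4 →Sf1
b5 →J3
b6 →J3

b4 stroke at Sf1  (Sf1 (Sf) sets flow on bond)
b6 stroke at J3  (Se1 (Se) sets effort on bond)
b1 stroke at J2  (common-f at J2 fixed by 4)
b2 stroke at J2  (J2: bond 4 brought flow, rest push out)
b5 stroke at J3  (J3 flow already set via bond 2)
b0 stroke at TF1  (TF1 one-in-one-out from 1)
b3 stroke at J1  (common-f at J1 fixed by 0)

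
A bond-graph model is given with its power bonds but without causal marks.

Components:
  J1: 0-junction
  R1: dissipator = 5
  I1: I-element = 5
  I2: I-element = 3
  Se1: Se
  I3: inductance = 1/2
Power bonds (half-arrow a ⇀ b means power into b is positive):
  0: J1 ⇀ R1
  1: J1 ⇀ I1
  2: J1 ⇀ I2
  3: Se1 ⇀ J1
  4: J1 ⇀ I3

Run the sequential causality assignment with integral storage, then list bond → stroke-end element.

β0 |R1
β1 |I1
β2 |I2
β3 |J1
β4 |I3

bond 3 |J1  (source Se1 imposes e)
bond 0 |R1  (J1: bond 3 brought effort, rest push out)
bond 1 |I1  (common-e at J1 fixed by 3)
bond 2 |I2  (0-jn J1 has e-setter on 3)
bond 4 |I3  (J1 effort already set via bond 3)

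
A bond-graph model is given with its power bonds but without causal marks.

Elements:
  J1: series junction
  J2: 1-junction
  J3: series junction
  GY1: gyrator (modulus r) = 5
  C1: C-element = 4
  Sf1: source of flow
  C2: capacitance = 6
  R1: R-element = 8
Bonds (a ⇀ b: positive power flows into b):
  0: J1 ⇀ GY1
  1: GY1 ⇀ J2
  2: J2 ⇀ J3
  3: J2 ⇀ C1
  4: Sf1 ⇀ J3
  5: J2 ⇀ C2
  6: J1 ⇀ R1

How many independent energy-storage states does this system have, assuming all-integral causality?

2  (C1, C2 all integral)

#4 →Sf1  (Sf1 (Sf) sets flow on bond)
#2 →J3  (J3: bond 4 brought flow, rest push out)
#1 →J2  (J2 flow already set via bond 2)
#3 →J2  (common-f at J2 fixed by 2)
#5 →J2  (J2: bond 2 brought flow, rest push out)
#0 →J1  (through GY1, causality inverts; strokes same side of GY1)
#6 →R1  (only one flow-in slot at J1)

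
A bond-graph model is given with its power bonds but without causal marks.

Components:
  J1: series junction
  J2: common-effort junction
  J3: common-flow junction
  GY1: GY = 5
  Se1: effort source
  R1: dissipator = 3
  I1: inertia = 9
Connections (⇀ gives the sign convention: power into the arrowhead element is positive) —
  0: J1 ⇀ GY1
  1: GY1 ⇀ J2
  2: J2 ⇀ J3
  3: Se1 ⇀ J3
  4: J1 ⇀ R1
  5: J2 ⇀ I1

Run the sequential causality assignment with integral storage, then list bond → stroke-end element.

β3 stroke at J3  (Se1: effort source, stroke at far end)
β2 stroke at J2  (only one flow-in slot at J3)
β1 stroke at GY1  (J2 effort already set via bond 2)
β5 stroke at I1  (0-jn J2 has e-setter on 2)
β0 stroke at GY1  (GY1: gyrator matches bond 1)
β4 stroke at J1  (common-f at J1 fixed by 0)

β0 stroke→GY1
β1 stroke→GY1
β2 stroke→J2
β3 stroke→J3
β4 stroke→J1
β5 stroke→I1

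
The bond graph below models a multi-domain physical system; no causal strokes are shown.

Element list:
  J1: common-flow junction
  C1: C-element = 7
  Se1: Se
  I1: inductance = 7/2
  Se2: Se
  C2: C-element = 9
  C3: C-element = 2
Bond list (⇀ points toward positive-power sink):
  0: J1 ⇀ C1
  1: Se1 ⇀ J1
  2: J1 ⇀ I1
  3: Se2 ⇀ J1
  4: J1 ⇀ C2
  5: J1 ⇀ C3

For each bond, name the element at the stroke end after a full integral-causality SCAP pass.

bond 0 |J1
bond 1 |J1
bond 2 |I1
bond 3 |J1
bond 4 |J1
bond 5 |J1

bond 1 stroke→J1  (Se1 (Se) sets effort on bond)
bond 3 stroke→J1  (Se2 fixes effort; stroke away)
bond 0 stroke→J1  (C1 outputs effort q/C1)
bond 2 stroke→I1  (prefer integral on I1)
bond 4 stroke→J1  (common-f at J1 fixed by 2)
bond 5 stroke→J1  (J1 flow already set via bond 2)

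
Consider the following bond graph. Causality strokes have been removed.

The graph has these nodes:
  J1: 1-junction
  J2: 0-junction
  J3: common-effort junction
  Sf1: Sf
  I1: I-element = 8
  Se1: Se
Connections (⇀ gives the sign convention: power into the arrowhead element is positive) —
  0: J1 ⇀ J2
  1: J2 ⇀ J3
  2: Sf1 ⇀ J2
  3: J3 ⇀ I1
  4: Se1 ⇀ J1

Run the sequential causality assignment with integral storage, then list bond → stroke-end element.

#2 →Sf1  (Sf1: flow source, stroke at near end)
#4 →J1  (source Se1 imposes e)
#0 →J2  (J1: last free bond brings flow in)
#1 →J3  (J2 effort already set via bond 0)
#3 →I1  (J3: bond 1 brought effort, rest push out)

b0 stroke→J2
b1 stroke→J3
b2 stroke→Sf1
b3 stroke→I1
b4 stroke→J1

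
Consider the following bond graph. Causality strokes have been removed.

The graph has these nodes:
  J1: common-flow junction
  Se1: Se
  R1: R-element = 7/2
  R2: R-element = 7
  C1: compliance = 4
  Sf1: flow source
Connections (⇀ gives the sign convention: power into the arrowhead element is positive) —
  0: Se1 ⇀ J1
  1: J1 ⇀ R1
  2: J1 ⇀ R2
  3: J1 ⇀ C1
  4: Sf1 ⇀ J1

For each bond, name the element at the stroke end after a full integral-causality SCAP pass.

β0 |J1  (source Se1 imposes e)
β4 |Sf1  (source Sf1 imposes f)
β1 |J1  (J1: bond 4 brought flow, rest push out)
β2 |J1  (1-jn J1 has f-setter on 4)
β3 |J1  (J1: bond 4 brought flow, rest push out)

bond 0 |J1
bond 1 |J1
bond 2 |J1
bond 3 |J1
bond 4 |Sf1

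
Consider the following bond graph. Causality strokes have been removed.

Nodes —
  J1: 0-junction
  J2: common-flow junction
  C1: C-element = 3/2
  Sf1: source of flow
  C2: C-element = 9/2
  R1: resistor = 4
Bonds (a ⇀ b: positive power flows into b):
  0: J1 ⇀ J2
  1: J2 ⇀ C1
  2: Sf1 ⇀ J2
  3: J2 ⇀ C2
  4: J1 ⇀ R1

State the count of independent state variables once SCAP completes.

2  (C1, C2 all integral)

#2 stroke→Sf1  (Sf1 (Sf) sets flow on bond)
#0 stroke→J2  (J2: bond 2 brought flow, rest push out)
#1 stroke→J2  (J2 flow already set via bond 2)
#3 stroke→J2  (common-f at J2 fixed by 2)
#4 stroke→J1  (J1: last free bond brings effort in)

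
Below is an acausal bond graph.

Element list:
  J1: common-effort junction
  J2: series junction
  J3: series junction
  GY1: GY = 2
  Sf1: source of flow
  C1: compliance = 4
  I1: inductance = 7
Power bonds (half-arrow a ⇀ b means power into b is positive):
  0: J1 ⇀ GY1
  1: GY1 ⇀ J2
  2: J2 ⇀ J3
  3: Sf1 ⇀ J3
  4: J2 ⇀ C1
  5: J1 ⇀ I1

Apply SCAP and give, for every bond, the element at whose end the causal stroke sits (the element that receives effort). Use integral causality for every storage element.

#3 stroke at Sf1  (Sf1: flow source, stroke at near end)
#2 stroke at J3  (1-jn J3 has f-setter on 3)
#1 stroke at J2  (J2: bond 2 brought flow, rest push out)
#4 stroke at J2  (J2: bond 2 brought flow, rest push out)
#0 stroke at J1  (GY1: gyrator matches bond 1)
#5 stroke at I1  (0-jn J1 has e-setter on 0)

b0 →J1
b1 →J2
b2 →J3
b3 →Sf1
b4 →J2
b5 →I1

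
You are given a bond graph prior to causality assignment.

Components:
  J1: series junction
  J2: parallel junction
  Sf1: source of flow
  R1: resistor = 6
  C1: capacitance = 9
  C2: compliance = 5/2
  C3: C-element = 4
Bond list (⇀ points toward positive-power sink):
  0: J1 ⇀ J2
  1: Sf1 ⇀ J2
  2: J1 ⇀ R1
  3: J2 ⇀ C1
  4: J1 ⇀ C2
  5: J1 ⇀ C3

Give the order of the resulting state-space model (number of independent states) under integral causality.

β1 stroke at Sf1  (Sf1 (Sf) sets flow on bond)
β3 stroke at J2  (C1 integral (e out))
β0 stroke at J1  (0-jn J2 has e-setter on 3)
β4 stroke at J1  (C2 outputs effort q/C2)
β5 stroke at J1  (prefer integral on C3)
β2 stroke at R1  (J1: last free bond brings flow in)

3  (C1, C2, C3 all integral)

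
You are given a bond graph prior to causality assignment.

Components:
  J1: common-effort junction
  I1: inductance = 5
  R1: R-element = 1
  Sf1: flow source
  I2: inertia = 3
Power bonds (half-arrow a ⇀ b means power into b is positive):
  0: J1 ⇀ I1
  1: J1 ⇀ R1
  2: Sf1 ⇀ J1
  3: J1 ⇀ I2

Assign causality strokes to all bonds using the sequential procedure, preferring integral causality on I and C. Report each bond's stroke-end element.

bond 2 stroke at Sf1  (source Sf1 imposes f)
bond 0 stroke at I1  (I1 integral (f out))
bond 3 stroke at I2  (I2: I, integral causality)
bond 1 stroke at J1  (only one effort-in slot at J1)

b0 →I1
b1 →J1
b2 →Sf1
b3 →I2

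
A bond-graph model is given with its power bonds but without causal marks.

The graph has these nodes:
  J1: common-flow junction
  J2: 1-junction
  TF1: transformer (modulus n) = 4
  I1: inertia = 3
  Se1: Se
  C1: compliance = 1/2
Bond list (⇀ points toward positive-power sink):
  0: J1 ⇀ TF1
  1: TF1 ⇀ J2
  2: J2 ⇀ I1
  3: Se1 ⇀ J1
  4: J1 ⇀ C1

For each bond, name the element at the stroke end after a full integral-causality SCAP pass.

#0 →TF1
#1 →J2
#2 →I1
#3 →J1
#4 →J1

b3 stroke at J1  (Se1 (Se) sets effort on bond)
b2 stroke at I1  (I1 outputs flow p/I1)
b1 stroke at J2  (J2: bond 2 brought flow, rest push out)
b0 stroke at TF1  (through TF1, causality passes straight; one stroke at TF1)
b4 stroke at J1  (common-f at J1 fixed by 0)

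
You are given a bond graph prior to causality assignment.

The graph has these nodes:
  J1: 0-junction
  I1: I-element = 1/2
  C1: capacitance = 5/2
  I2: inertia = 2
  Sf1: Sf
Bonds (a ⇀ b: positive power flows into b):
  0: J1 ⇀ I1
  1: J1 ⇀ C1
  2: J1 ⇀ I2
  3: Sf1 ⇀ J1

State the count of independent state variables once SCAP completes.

3  (C1, I1, I2 all integral)

#3 |Sf1  (Sf1 fixes flow; stroke at Sf1)
#0 |I1  (I1: I, integral causality)
#1 |J1  (C1 integral (e out))
#2 |I2  (0-jn J1 has e-setter on 1)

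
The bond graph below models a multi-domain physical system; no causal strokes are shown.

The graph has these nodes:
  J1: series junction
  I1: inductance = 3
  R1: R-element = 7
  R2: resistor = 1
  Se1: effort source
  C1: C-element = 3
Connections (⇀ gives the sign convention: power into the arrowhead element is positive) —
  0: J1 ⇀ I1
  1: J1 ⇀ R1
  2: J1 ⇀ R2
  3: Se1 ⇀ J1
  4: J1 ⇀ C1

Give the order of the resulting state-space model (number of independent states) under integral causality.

#3 stroke at J1  (Se1 (Se) sets effort on bond)
#0 stroke at I1  (prefer integral on I1)
#1 stroke at J1  (1-jn J1 has f-setter on 0)
#2 stroke at J1  (1-jn J1 has f-setter on 0)
#4 stroke at J1  (1-jn J1 has f-setter on 0)

2  (C1, I1 all integral)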